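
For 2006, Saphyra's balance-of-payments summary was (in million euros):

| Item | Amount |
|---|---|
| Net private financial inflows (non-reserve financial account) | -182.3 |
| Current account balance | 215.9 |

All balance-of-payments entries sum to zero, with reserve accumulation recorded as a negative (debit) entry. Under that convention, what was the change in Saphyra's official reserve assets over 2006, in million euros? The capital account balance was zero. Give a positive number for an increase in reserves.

Official reserve transactions balance = -(215.9 + (-182.3)) = -33.6
An accumulation of reserves is recorded as a debit (negative entry), so the change in the stock of reserves is the negative of that balance.
Change in official reserves = -(-33.6) = 33.6

33.6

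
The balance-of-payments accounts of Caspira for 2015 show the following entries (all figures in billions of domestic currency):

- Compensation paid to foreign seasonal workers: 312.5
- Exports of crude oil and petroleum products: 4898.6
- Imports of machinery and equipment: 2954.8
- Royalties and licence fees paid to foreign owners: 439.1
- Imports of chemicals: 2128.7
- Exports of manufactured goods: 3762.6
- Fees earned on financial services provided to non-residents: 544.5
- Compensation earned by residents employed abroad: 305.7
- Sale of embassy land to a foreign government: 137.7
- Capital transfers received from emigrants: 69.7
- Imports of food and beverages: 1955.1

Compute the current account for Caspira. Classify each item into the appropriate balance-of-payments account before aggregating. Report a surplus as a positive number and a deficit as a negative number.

Goods: -2954.8 - 2128.7 - 1955.1 + 3762.6 + 4898.6 = 1622.6
Services: 544.5 - 439.1 = 105.4
Primary income: 305.7 - 312.5 = -6.8
Current account = 1622.6 + 105.4 + (-6.8) = 1721.2
(Excluded from the current account — capital account: sale of embassy land to a foreign government 137.7, capital transfers received from emigrants 69.7.)

1721.2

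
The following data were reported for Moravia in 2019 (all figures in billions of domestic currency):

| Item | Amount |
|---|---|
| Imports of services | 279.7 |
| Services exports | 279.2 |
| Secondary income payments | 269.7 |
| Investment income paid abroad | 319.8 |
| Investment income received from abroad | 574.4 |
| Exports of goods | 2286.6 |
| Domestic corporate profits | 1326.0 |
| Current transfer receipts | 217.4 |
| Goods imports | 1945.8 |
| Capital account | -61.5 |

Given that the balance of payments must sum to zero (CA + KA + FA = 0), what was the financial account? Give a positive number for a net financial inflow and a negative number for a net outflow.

-481.1

Goods balance = 2286.6 - 1945.8 = 340.8
Services balance = 279.2 - 279.7 = -0.5
Trade balance (goods + services) = 340.8 + (-0.5) = 340.3
Net primary income = 574.4 - 319.8 = 254.6
Net secondary income = 217.4 - 269.7 = -52.3
Current account = 340.3 + 254.6 + (-52.3) = 542.6
Financial account = -(542.6 + (-61.5)) = -481.1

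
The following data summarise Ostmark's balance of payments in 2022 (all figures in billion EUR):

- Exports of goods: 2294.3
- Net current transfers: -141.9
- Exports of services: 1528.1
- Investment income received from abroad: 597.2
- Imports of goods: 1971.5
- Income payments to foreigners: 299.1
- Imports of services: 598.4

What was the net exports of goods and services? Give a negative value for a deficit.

Goods balance = 2294.3 - 1971.5 = 322.8
Services balance = 1528.1 - 598.4 = 929.7
Trade balance (goods + services) = 322.8 + 929.7 = 1252.5

1252.5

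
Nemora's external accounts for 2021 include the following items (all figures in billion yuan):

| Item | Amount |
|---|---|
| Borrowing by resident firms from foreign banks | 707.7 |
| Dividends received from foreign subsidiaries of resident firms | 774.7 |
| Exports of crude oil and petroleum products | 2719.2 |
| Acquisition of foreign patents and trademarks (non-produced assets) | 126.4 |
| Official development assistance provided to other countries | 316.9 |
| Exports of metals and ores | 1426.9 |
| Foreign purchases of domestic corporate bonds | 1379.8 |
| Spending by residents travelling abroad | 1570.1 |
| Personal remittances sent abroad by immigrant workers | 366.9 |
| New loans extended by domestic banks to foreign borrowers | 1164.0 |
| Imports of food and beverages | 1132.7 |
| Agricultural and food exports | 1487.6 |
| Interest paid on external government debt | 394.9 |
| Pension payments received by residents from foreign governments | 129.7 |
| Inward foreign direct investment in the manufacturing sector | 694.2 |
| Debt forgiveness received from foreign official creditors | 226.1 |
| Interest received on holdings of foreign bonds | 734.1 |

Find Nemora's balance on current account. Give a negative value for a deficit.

Goods: -1132.7 + 1426.9 + 1487.6 + 2719.2 = 4501.0
Services: -1570.1
Primary income: -394.9 + 774.7 + 734.1 = 1113.9
Secondary income: 129.7 - 366.9 - 316.9 = -554.1
Current account = 4501.0 + (-1570.1) + 1113.9 + (-554.1) = 3490.7
(Excluded from the current account — financial account: borrowing by resident firms from foreign banks 707.7, foreign purchases of domestic corporate bonds 1379.8, new loans extended by domestic banks to foreign borrowers 1164.0, inward foreign direct investment in the manufacturing sector 694.2; capital account: acquisition of foreign patents and trademarks (non-produced assets) 126.4, debt forgiveness received from foreign official creditors 226.1.)

3490.7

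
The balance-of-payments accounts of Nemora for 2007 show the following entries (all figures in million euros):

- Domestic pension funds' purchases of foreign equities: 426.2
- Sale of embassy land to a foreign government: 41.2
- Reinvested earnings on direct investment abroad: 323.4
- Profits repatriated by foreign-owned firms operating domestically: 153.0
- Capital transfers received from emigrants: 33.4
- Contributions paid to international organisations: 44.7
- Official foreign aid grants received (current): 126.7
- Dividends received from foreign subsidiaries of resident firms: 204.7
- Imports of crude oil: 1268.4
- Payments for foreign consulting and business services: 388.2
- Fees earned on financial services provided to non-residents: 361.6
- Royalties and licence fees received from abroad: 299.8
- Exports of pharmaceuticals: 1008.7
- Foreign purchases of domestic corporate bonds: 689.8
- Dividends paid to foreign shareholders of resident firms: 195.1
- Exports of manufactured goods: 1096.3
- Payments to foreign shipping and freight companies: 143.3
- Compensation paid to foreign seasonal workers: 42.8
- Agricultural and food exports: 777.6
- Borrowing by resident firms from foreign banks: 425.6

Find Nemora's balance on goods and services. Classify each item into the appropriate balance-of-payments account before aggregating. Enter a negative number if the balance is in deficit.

1744.1

Goods: 777.6 - 1268.4 + 1008.7 + 1096.3 = 1614.2
Services: 299.8 - 143.3 + 361.6 - 388.2 = 129.9
Trade balance = 1614.2 + 129.9 = 1744.1
(Excluded from the trade balance — financial account: domestic pension funds' purchases of foreign equities 426.2, foreign purchases of domestic corporate bonds 689.8, borrowing by resident firms from foreign banks 425.6; capital account: sale of embassy land to a foreign government 41.2, capital transfers received from emigrants 33.4; primary income: reinvested earnings on direct investment abroad 323.4, profits repatriated by foreign-owned firms operating domestically 153.0, dividends received from foreign subsidiaries of resident firms 204.7, dividends paid to foreign shareholders of resident firms 195.1, compensation paid to foreign seasonal workers 42.8; secondary income: contributions paid to international organisations 44.7, official foreign aid grants received (current) 126.7.)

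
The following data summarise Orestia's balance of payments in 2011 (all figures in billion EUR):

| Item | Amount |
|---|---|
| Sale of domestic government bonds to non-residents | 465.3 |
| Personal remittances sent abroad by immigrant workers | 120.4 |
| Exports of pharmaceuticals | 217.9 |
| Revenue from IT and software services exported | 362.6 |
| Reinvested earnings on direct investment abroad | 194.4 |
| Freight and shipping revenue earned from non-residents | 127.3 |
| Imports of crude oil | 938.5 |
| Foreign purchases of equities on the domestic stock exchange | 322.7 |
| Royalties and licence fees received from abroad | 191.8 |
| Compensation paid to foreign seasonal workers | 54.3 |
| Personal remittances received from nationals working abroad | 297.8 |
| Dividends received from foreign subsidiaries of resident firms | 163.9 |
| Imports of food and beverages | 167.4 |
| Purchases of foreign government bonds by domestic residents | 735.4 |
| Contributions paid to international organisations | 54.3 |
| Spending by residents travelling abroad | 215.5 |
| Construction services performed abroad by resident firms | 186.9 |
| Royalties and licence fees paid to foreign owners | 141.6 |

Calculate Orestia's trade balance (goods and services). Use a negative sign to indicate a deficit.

-376.5

Goods: -167.4 - 938.5 + 217.9 = -888.0
Services: 362.6 + 191.8 + 186.9 - 215.5 - 141.6 + 127.3 = 511.5
Trade balance = -888.0 + 511.5 = -376.5
(Excluded from the trade balance — financial account: sale of domestic government bonds to non-residents 465.3, foreign purchases of equities on the domestic stock exchange 322.7, purchases of foreign government bonds by domestic residents 735.4; secondary income: personal remittances sent abroad by immigrant workers 120.4, personal remittances received from nationals working abroad 297.8, contributions paid to international organisations 54.3; primary income: reinvested earnings on direct investment abroad 194.4, compensation paid to foreign seasonal workers 54.3, dividends received from foreign subsidiaries of resident firms 163.9.)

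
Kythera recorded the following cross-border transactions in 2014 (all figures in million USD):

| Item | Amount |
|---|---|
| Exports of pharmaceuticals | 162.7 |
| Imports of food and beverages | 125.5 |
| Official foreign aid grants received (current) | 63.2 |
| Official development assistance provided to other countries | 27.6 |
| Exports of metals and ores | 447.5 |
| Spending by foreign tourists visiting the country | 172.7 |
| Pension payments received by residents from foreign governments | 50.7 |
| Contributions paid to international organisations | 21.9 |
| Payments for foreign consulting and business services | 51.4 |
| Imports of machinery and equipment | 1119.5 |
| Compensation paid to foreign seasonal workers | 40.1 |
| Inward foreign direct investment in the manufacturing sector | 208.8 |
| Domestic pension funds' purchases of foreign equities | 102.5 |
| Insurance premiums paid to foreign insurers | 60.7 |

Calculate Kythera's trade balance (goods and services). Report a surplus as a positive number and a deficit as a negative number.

Goods: -1119.5 - 125.5 + 162.7 + 447.5 = -634.8
Services: -60.7 - 51.4 + 172.7 = 60.6
Trade balance = -634.8 + 60.6 = -574.2
(Excluded from the trade balance — secondary income: official foreign aid grants received (current) 63.2, official development assistance provided to other countries 27.6, pension payments received by residents from foreign governments 50.7, contributions paid to international organisations 21.9; primary income: compensation paid to foreign seasonal workers 40.1; financial account: inward foreign direct investment in the manufacturing sector 208.8, domestic pension funds' purchases of foreign equities 102.5.)

-574.2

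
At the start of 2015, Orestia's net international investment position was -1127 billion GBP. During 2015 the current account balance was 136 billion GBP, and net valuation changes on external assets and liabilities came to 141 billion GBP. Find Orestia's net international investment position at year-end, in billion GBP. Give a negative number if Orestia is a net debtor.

-850

Change in NIIP = current account + net valuation change = 136 + 141 = 277
End-of-year NIIP = -1127 + 277 = -850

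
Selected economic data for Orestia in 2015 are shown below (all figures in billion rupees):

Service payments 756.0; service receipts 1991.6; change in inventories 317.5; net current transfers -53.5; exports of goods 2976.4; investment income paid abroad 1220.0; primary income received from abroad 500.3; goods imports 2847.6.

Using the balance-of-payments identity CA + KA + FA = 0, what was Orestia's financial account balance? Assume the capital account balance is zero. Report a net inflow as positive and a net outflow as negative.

Goods balance = 2976.4 - 2847.6 = 128.8
Services balance = 1991.6 - 756.0 = 1235.6
Trade balance (goods + services) = 128.8 + 1235.6 = 1364.4
Net primary income = 500.3 - 1220.0 = -719.7
Net secondary income = -53.5
Current account = 1364.4 + (-719.7) + (-53.5) = 591.2
Financial account = -(591.2) = -591.2

-591.2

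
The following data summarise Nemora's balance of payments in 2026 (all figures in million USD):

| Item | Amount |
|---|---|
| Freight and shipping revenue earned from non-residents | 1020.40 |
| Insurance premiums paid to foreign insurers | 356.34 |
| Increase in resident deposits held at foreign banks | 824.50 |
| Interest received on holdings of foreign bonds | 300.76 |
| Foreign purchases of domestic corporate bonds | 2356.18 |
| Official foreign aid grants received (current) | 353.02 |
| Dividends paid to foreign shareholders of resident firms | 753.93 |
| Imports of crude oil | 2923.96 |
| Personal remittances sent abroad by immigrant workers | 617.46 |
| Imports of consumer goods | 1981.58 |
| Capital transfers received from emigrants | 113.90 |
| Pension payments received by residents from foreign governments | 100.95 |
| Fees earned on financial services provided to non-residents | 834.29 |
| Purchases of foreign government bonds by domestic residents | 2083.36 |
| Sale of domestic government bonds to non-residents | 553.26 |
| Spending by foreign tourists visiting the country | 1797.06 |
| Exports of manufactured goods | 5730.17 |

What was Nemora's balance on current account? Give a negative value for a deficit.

Goods: -1981.58 - 2923.96 + 5730.17 = 824.63
Services: 834.29 + 1797.06 + 1020.40 - 356.34 = 3295.41
Primary income: 300.76 - 753.93 = -453.17
Secondary income: 353.02 - 617.46 + 100.95 = -163.49
Current account = 824.63 + 3295.41 + (-453.17) + (-163.49) = 3503.38
(Excluded from the current account — financial account: increase in resident deposits held at foreign banks 824.50, foreign purchases of domestic corporate bonds 2356.18, purchases of foreign government bonds by domestic residents 2083.36, sale of domestic government bonds to non-residents 553.26; capital account: capital transfers received from emigrants 113.90.)

3503.38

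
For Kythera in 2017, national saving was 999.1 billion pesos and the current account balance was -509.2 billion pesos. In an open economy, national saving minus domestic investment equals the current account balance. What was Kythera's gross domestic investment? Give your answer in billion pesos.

1508.3

I = S - CA = 999.1 - (-509.2) = 1508.3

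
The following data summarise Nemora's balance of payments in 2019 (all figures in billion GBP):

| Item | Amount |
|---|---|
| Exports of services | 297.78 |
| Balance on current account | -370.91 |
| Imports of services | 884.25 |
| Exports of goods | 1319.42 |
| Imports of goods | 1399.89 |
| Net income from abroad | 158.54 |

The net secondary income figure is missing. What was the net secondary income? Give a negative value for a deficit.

Current account = goods balance + services balance + net primary income + net secondary income
Sum of the known components = -508.40
Net secondary income = CA - (known components) = -370.91 - (-508.40) = 137.49

137.49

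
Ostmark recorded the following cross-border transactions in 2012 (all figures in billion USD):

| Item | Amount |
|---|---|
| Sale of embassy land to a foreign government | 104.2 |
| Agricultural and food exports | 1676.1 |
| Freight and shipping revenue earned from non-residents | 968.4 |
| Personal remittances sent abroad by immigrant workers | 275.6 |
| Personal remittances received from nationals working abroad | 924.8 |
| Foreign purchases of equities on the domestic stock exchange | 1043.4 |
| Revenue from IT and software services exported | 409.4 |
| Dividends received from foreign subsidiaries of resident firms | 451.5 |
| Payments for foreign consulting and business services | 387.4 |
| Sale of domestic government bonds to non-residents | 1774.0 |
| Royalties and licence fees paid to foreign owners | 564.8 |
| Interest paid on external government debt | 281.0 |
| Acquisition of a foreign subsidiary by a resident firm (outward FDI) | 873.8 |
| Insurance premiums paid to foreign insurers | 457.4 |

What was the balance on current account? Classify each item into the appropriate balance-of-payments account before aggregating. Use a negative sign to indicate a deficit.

Goods: 1676.1
Services: 968.4 - 387.4 + 409.4 - 564.8 - 457.4 = -31.8
Primary income: -281.0 + 451.5 = 170.5
Secondary income: 924.8 - 275.6 = 649.2
Current account = 1676.1 + (-31.8) + 170.5 + 649.2 = 2464.0
(Excluded from the current account — capital account: sale of embassy land to a foreign government 104.2; financial account: foreign purchases of equities on the domestic stock exchange 1043.4, sale of domestic government bonds to non-residents 1774.0, acquisition of a foreign subsidiary by a resident firm (outward FDI) 873.8.)

2464.0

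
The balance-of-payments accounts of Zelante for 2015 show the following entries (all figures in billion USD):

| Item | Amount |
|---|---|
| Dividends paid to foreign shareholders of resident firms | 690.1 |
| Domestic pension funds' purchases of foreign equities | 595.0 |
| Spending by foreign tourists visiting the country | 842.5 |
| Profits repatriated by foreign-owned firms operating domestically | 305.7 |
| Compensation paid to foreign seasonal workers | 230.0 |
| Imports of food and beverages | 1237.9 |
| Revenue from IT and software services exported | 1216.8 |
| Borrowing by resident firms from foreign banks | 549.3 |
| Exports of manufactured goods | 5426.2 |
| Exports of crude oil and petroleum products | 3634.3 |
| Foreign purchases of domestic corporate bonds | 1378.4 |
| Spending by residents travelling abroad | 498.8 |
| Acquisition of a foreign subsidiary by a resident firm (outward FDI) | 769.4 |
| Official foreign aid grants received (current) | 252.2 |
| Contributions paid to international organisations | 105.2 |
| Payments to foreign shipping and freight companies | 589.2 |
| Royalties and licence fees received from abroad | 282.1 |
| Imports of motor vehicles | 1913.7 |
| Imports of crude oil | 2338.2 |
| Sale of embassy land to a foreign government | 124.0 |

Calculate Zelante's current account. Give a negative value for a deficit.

Goods: 5426.2 - 1237.9 - 1913.7 - 2338.2 + 3634.3 = 3570.7
Services: 842.5 - 498.8 + 282.1 - 589.2 + 1216.8 = 1253.4
Primary income: -230.0 - 305.7 - 690.1 = -1225.8
Secondary income: -105.2 + 252.2 = 147.0
Current account = 3570.7 + 1253.4 + (-1225.8) + 147.0 = 3745.3
(Excluded from the current account — financial account: domestic pension funds' purchases of foreign equities 595.0, borrowing by resident firms from foreign banks 549.3, foreign purchases of domestic corporate bonds 1378.4, acquisition of a foreign subsidiary by a resident firm (outward FDI) 769.4; capital account: sale of embassy land to a foreign government 124.0.)

3745.3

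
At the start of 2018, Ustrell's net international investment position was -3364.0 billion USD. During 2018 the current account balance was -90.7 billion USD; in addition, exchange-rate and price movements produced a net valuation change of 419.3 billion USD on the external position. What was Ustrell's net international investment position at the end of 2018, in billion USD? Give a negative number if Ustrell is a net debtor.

Change in NIIP = current account + net valuation change = -90.7 + 419.3 = 328.6
End-of-year NIIP = -3364.0 + 328.6 = -3035.4

-3035.4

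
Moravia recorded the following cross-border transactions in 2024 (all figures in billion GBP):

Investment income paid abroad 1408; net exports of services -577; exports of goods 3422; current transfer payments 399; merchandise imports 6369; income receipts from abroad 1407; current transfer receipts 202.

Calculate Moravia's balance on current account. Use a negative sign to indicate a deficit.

-3722

Goods balance = 3422 - 6369 = -2947
Services balance = -577
Trade balance (goods + services) = -2947 + (-577) = -3524
Net primary income = 1407 - 1408 = -1
Net secondary income = 202 - 399 = -197
Current account = -3524 + (-1) + (-197) = -3722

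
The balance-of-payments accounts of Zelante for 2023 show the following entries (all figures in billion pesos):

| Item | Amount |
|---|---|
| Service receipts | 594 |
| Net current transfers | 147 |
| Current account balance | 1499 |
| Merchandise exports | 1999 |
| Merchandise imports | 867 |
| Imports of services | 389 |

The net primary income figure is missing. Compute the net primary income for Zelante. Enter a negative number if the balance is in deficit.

15

Current account = goods balance + services balance + net primary income + net secondary income
Sum of the known components = 1484
Net primary income = CA - (known components) = 1499 - 1484 = 15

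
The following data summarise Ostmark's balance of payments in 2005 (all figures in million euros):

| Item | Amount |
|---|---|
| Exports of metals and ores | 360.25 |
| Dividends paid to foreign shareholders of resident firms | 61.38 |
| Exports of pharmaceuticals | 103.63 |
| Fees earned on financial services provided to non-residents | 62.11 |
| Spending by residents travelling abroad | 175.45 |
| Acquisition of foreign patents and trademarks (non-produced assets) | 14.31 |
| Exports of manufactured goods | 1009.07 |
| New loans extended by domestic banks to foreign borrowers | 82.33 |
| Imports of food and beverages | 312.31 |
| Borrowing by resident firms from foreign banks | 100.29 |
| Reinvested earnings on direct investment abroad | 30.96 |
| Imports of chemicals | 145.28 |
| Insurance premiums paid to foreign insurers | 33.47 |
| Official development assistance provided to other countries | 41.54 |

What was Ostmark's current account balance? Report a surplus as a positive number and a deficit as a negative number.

796.59

Goods: 103.63 + 1009.07 - 312.31 - 145.28 + 360.25 = 1015.36
Services: -175.45 - 33.47 + 62.11 = -146.81
Primary income: -61.38 + 30.96 = -30.42
Secondary income: -41.54
Current account = 1015.36 + (-146.81) + (-30.42) + (-41.54) = 796.59
(Excluded from the current account — capital account: acquisition of foreign patents and trademarks (non-produced assets) 14.31; financial account: new loans extended by domestic banks to foreign borrowers 82.33, borrowing by resident firms from foreign banks 100.29.)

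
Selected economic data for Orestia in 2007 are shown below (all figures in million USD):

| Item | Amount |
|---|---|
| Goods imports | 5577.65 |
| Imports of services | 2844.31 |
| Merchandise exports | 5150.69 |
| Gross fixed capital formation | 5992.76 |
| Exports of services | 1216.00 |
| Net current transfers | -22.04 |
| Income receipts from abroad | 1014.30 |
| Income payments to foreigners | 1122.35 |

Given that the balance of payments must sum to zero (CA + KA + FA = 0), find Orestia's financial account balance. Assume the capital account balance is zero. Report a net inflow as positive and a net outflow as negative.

Goods balance = 5150.69 - 5577.65 = -426.96
Services balance = 1216.00 - 2844.31 = -1628.31
Trade balance (goods + services) = -426.96 + (-1628.31) = -2055.27
Net primary income = 1014.30 - 1122.35 = -108.05
Net secondary income = -22.04
Current account = -2055.27 + (-108.05) + (-22.04) = -2185.36
Financial account = -(-2185.36) = 2185.36

2185.36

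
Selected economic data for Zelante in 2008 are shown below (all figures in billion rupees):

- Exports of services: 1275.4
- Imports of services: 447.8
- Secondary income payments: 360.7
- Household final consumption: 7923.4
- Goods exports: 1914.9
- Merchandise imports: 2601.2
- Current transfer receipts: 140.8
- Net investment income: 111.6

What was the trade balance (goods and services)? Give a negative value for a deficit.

141.3

Goods balance = 1914.9 - 2601.2 = -686.3
Services balance = 1275.4 - 447.8 = 827.6
Trade balance (goods + services) = -686.3 + 827.6 = 141.3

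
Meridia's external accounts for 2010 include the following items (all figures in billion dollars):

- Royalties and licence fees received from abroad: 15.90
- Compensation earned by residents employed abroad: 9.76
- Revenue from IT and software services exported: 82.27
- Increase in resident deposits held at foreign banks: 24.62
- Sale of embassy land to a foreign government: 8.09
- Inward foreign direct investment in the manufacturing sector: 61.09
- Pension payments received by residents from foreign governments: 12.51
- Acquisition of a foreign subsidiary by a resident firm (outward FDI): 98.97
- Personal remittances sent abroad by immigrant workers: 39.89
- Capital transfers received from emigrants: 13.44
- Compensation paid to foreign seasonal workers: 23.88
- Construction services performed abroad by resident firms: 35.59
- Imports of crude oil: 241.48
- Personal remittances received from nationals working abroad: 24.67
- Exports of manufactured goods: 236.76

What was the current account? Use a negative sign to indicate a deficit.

112.21

Goods: 236.76 - 241.48 = -4.72
Services: 15.90 + 82.27 + 35.59 = 133.76
Primary income: -23.88 + 9.76 = -14.12
Secondary income: 24.67 - 39.89 + 12.51 = -2.71
Current account = (-4.72) + 133.76 + (-14.12) + (-2.71) = 112.21
(Excluded from the current account — financial account: increase in resident deposits held at foreign banks 24.62, inward foreign direct investment in the manufacturing sector 61.09, acquisition of a foreign subsidiary by a resident firm (outward FDI) 98.97; capital account: sale of embassy land to a foreign government 8.09, capital transfers received from emigrants 13.44.)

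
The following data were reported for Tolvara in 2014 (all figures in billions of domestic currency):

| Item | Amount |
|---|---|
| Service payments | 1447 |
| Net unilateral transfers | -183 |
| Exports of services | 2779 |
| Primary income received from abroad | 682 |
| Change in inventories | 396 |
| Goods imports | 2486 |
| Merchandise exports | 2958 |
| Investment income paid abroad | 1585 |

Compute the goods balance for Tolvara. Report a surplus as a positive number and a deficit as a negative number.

Goods balance = 2958 - 2486 = 472

472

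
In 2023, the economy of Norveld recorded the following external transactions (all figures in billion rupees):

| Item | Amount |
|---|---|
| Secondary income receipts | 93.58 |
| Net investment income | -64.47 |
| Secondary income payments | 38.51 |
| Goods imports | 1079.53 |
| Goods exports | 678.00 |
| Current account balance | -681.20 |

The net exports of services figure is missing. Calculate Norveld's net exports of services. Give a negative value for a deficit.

Current account = goods balance + services balance + net primary income + net secondary income
Sum of the known components = -410.93
Net exports of services = CA - (known components) = -681.20 - (-410.93) = -270.27

-270.27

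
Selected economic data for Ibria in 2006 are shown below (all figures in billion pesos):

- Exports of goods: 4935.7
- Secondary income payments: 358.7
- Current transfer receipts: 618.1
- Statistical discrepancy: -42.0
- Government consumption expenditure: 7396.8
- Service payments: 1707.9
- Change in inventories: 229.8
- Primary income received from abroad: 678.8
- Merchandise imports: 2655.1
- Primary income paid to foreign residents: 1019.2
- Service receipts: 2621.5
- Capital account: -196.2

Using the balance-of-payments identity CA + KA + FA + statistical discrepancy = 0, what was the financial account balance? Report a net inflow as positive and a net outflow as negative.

Goods balance = 4935.7 - 2655.1 = 2280.6
Services balance = 2621.5 - 1707.9 = 913.6
Trade balance (goods + services) = 2280.6 + 913.6 = 3194.2
Net primary income = 678.8 - 1019.2 = -340.4
Net secondary income = 618.1 - 358.7 = 259.4
Current account = 3194.2 + (-340.4) + 259.4 = 3113.2
Financial account = -(3113.2 + (-196.2) + (-42.0)) = -2875.0

-2875.0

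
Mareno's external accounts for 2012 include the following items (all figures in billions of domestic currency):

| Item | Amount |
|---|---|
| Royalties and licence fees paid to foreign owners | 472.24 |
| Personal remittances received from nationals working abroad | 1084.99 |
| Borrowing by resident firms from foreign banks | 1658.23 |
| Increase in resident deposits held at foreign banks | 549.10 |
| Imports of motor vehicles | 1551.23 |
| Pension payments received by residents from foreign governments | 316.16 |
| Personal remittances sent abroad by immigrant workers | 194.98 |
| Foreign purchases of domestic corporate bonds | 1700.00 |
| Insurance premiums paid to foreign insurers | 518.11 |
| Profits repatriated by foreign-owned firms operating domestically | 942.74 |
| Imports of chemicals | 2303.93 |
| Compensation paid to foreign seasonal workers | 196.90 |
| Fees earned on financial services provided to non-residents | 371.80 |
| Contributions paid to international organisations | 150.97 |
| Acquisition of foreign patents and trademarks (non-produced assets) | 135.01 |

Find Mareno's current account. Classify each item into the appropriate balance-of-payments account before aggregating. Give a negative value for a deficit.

Goods: -2303.93 - 1551.23 = -3855.16
Services: 371.80 - 472.24 - 518.11 = -618.55
Primary income: -196.90 - 942.74 = -1139.64
Secondary income: -194.98 + 316.16 - 150.97 + 1084.99 = 1055.20
Current account = (-3855.16) + (-618.55) + (-1139.64) + 1055.20 = -4558.15
(Excluded from the current account — financial account: borrowing by resident firms from foreign banks 1658.23, increase in resident deposits held at foreign banks 549.10, foreign purchases of domestic corporate bonds 1700.00; capital account: acquisition of foreign patents and trademarks (non-produced assets) 135.01.)

-4558.15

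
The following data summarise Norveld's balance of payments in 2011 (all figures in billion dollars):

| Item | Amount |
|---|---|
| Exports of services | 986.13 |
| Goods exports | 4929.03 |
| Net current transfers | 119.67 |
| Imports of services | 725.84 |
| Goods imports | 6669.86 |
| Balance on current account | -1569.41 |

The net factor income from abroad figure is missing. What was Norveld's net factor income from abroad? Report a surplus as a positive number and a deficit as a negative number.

-208.54

Current account = goods balance + services balance + net primary income + net secondary income
Sum of the known components = -1360.87
Net factor income from abroad = CA - (known components) = -1569.41 - (-1360.87) = -208.54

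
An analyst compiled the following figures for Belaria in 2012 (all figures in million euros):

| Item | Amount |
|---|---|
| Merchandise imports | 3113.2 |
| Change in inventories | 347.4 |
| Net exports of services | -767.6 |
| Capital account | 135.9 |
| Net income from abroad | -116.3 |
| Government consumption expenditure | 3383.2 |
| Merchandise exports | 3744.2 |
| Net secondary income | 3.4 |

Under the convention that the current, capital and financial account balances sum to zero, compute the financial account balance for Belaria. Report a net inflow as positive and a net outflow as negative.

Goods balance = 3744.2 - 3113.2 = 631.0
Services balance = -767.6
Trade balance (goods + services) = 631.0 + (-767.6) = -136.6
Net primary income = -116.3
Net secondary income = 3.4
Current account = -136.6 + (-116.3) + 3.4 = -249.5
Financial account = -(-249.5 + 135.9) = 113.6

113.6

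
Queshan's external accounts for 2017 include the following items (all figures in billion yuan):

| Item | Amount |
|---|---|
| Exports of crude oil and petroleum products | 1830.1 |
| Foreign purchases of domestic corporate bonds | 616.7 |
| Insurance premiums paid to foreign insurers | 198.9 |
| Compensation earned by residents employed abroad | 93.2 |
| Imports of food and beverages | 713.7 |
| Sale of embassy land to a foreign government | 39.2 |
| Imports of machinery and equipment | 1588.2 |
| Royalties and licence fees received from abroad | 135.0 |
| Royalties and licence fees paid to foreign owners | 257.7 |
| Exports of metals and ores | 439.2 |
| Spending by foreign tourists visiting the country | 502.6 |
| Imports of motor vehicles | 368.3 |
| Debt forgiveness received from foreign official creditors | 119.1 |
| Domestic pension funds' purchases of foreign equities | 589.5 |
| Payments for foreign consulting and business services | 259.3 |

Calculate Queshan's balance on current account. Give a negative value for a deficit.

Goods: -368.3 - 713.7 + 1830.1 - 1588.2 + 439.2 = -400.9
Services: -259.3 - 198.9 + 135.0 - 257.7 + 502.6 = -78.3
Primary income: 93.2
Current account = (-400.9) + (-78.3) + 93.2 = -386.0
(Excluded from the current account — financial account: foreign purchases of domestic corporate bonds 616.7, domestic pension funds' purchases of foreign equities 589.5; capital account: sale of embassy land to a foreign government 39.2, debt forgiveness received from foreign official creditors 119.1.)

-386.0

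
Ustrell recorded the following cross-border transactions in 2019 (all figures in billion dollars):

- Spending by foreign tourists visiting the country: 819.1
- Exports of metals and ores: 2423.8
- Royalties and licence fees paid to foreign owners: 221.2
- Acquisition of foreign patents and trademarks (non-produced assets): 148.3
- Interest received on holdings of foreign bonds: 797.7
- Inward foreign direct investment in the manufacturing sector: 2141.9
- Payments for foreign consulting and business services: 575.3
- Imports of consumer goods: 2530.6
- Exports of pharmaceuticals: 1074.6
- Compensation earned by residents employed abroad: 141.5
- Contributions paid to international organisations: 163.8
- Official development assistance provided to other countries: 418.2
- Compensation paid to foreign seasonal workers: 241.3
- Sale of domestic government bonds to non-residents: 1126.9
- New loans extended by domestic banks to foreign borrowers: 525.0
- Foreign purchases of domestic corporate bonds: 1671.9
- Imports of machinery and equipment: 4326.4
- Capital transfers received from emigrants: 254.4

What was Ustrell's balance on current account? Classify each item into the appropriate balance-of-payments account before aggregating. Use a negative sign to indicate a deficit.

-3220.1

Goods: 1074.6 + 2423.8 - 2530.6 - 4326.4 = -3358.6
Services: -575.3 - 221.2 + 819.1 = 22.6
Primary income: 141.5 - 241.3 + 797.7 = 697.9
Secondary income: -418.2 - 163.8 = -582.0
Current account = (-3358.6) + 22.6 + 697.9 + (-582.0) = -3220.1
(Excluded from the current account — capital account: acquisition of foreign patents and trademarks (non-produced assets) 148.3, capital transfers received from emigrants 254.4; financial account: inward foreign direct investment in the manufacturing sector 2141.9, sale of domestic government bonds to non-residents 1126.9, new loans extended by domestic banks to foreign borrowers 525.0, foreign purchases of domestic corporate bonds 1671.9.)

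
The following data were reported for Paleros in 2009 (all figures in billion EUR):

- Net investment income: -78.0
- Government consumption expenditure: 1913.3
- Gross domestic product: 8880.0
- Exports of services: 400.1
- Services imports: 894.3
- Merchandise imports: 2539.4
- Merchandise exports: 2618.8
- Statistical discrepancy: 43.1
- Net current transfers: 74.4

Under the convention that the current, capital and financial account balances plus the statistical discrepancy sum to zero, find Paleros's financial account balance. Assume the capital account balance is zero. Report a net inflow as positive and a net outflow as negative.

375.3

Goods balance = 2618.8 - 2539.4 = 79.4
Services balance = 400.1 - 894.3 = -494.2
Trade balance (goods + services) = 79.4 + (-494.2) = -414.8
Net primary income = -78.0
Net secondary income = 74.4
Current account = -414.8 + (-78.0) + 74.4 = -418.4
Financial account = -(-418.4 + 43.1) = 375.3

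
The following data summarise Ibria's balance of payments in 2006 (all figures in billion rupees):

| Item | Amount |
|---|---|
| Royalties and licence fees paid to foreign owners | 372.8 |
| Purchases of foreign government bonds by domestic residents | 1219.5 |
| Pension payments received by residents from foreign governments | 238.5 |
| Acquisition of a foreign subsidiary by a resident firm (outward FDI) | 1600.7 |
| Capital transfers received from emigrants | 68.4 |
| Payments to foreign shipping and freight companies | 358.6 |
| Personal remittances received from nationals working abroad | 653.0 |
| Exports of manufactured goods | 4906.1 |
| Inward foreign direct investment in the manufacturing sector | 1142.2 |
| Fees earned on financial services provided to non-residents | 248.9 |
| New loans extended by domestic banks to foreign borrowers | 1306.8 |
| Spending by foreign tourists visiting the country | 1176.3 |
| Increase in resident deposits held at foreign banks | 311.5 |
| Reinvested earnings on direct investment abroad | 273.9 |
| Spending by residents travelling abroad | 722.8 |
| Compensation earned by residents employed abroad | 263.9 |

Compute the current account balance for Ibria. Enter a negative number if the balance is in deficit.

Goods: 4906.1
Services: 1176.3 + 248.9 - 372.8 - 358.6 - 722.8 = -29.0
Primary income: 273.9 + 263.9 = 537.8
Secondary income: 653.0 + 238.5 = 891.5
Current account = 4906.1 + (-29.0) + 537.8 + 891.5 = 6306.4
(Excluded from the current account — financial account: purchases of foreign government bonds by domestic residents 1219.5, acquisition of a foreign subsidiary by a resident firm (outward FDI) 1600.7, inward foreign direct investment in the manufacturing sector 1142.2, new loans extended by domestic banks to foreign borrowers 1306.8, increase in resident deposits held at foreign banks 311.5; capital account: capital transfers received from emigrants 68.4.)

6306.4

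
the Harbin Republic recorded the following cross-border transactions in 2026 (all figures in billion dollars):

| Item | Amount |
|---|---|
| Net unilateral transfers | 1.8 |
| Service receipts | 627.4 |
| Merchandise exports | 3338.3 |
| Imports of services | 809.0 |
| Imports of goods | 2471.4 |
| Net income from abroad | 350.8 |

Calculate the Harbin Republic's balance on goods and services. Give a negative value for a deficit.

685.3

Goods balance = 3338.3 - 2471.4 = 866.9
Services balance = 627.4 - 809.0 = -181.6
Trade balance (goods + services) = 866.9 + (-181.6) = 685.3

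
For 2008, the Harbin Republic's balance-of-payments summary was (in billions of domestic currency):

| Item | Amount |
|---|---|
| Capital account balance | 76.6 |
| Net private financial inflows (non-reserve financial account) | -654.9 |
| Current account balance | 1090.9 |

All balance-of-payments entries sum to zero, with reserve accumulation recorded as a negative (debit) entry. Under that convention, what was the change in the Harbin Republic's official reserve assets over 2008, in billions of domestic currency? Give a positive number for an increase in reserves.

512.6

Official reserve transactions balance = -(1090.9 + 76.6 + (-654.9)) = -512.6
An accumulation of reserves is recorded as a debit (negative entry), so the change in the stock of reserves is the negative of that balance.
Change in official reserves = -(-512.6) = 512.6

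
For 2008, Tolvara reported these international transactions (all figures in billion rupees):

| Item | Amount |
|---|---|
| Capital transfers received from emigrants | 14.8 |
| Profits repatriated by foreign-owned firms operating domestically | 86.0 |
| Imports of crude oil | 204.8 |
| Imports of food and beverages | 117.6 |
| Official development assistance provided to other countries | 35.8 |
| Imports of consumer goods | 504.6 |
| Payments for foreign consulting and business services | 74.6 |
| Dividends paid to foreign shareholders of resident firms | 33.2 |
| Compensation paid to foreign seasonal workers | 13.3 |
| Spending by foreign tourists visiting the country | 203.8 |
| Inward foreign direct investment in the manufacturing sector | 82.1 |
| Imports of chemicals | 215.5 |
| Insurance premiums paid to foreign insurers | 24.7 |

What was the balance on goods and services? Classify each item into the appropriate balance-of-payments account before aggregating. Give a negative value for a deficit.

Goods: -117.6 - 204.8 - 215.5 - 504.6 = -1042.5
Services: -74.6 - 24.7 + 203.8 = 104.5
Trade balance = -1042.5 + 104.5 = -938.0
(Excluded from the trade balance — capital account: capital transfers received from emigrants 14.8; primary income: profits repatriated by foreign-owned firms operating domestically 86.0, dividends paid to foreign shareholders of resident firms 33.2, compensation paid to foreign seasonal workers 13.3; secondary income: official development assistance provided to other countries 35.8; financial account: inward foreign direct investment in the manufacturing sector 82.1.)

-938.0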